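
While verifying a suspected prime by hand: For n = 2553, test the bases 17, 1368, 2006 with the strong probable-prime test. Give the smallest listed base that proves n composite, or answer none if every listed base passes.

17

n − 1 = 2552 = 2^3 · 319, so s = 3 and d = 319.
Base 17: x_0 = 17^319 mod 2553 = 2000. x_0 is neither 1 nor 2552, so continue squaring. x_1 = 2000^2 mod 2553 = 2002. x_2 = 2002^2 mod 2553 = 2347. Reached i = s−1 = 2 without hitting −1: 17 is a Miller–Rabin witness and 2553 is composite.
Base 1368: x_0 = 1368^319 mod 2553 = 1701. x_0 is neither 1 nor 2552, so continue squaring. x_1 = 1701^2 mod 2553 = 852. x_2 = 852^2 mod 2553 = 852. Reached i = s−1 = 2 without hitting −1: 1368 is a Miller–Rabin witness and 2553 is composite.
Base 2006: x_0 = 2006^319 mod 2553 = 2138. x_0 is neither 1 nor 2552, so continue squaring. x_1 = 2138^2 mod 2553 = 1174. x_2 = 1174^2 mod 2553 = 2209. Reached i = s−1 = 2 without hitting −1: 2006 is a Miller–Rabin witness and 2553 is composite.
The smallest witness among the given bases is 17.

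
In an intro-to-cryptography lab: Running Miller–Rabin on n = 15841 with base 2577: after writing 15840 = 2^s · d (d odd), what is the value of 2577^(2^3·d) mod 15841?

n − 1 = 15840 = 2^5 · 495, so s = 5 and d = 495.
By repeated squaring, 2577^495 ≡ 6945 (mod 15841).
x_0 = 6945.
x_1 = 6945^2 mod 15841 = 13021.
x_2 = 13021^2 mod 15841 = 218.
x_3 = 218^2 mod 15841 = 1.

1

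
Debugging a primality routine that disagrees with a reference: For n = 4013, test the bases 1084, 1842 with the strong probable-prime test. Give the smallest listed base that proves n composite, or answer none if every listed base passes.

none

n − 1 = 4012 = 2^2 · 1003, so s = 2 and d = 1003.
Base 1084: x_0 = 1084^1003 mod 4013 = 1. x_0 = 1, so 1084 is not a witness.
Base 1842: x_0 = 1842^1003 mod 4013 = 2783. x_0 is neither 1 nor 4012, so continue squaring. x_1 = 2783^2 mod 4013 = 4012. x_1 ≡ −1, so 1842 is not a witness.
No listed base is a witness for 4013.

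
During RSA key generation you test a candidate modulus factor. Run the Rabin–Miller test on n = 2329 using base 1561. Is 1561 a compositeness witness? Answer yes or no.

n − 1 = 2328 = 2^3 · 291, so s = 3 and d = 291.
By repeated squaring, 1561^291 ≡ 1486 (mod 2329).
x_0 = 1561^291 mod 2329 = 1486.
x_0 is neither 1 nor 2328, so continue squaring.
x_1 = 1486^2 mod 2329 = 304.
x_2 = 304^2 mod 2329 = 1585.
Reached i = s−1 = 2 without hitting −1: 1561 is a Miller–Rabin witness and 2329 is composite.

yes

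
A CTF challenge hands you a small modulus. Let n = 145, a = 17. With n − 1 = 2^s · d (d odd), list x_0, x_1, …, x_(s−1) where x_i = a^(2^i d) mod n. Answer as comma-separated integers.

17, 144, 1, 1

n − 1 = 144 = 2^4 · 9, so s = 4 and d = 9.
x_0 = 17^9 mod 145 = 17.
x_1 = 17^2 mod 145 = 144.
x_2 = 144^2 mod 145 = 1.
x_3 = 1^2 mod 145 = 1.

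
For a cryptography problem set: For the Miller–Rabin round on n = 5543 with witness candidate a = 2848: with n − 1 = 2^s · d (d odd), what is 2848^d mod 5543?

n − 1 = 5542 = 2^1 · 2771, so s = 1 and d = 2771.
2848^2771 mod 5543 = 4709.

4709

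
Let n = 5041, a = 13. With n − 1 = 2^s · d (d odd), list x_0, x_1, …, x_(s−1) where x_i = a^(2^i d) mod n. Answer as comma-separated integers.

n − 1 = 5040 = 2^4 · 315, so s = 4 and d = 315.
x_0 = 13^315 mod 5041 = 638.
x_1 = 638^2 mod 5041 = 3764.
x_2 = 3764^2 mod 5041 = 2486.
x_3 = 2486^2 mod 5041 = 4971.

638, 3764, 2486, 4971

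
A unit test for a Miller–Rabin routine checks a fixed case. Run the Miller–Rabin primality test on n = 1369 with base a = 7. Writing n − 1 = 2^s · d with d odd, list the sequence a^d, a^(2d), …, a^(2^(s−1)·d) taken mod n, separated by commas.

n − 1 = 1368 = 2^3 · 171, so s = 3 and d = 171.
x_0 = 7^171 mod 1369 = 482.
x_1 = 482^2 mod 1369 = 963.
x_2 = 963^2 mod 1369 = 556.

482, 963, 556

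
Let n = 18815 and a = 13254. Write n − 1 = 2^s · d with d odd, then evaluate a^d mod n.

1244

n − 1 = 18814 = 2^1 · 9407, so s = 1 and d = 9407.
13254^9407 mod 18815 = 1244.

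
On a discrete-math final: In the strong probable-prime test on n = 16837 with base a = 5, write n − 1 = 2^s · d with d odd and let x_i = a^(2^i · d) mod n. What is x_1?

n − 1 = 16836 = 2^2 · 4209, so s = 2 and d = 4209.
x_0 = 5^4209 mod 16837 = 5504.
x_1 = 5504^2 mod 16837 = 4253.

4253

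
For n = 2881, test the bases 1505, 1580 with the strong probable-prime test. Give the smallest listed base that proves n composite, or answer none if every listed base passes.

1505

n − 1 = 2880 = 2^6 · 45, so s = 6 and d = 45.
Base 1505: x_0 = 1505^45 mod 2881 = 946. x_0 is neither 1 nor 2880, so continue squaring. x_1 = 946^2 mod 2881 = 1806. x_2 = 1806^2 mod 2881 = 344. x_3 = 344^2 mod 2881 = 215. x_4 = 215^2 mod 2881 = 129. x_5 = 129^2 mod 2881 = 2236. Reached i = s−1 = 5 without hitting −1: 1505 is a Miller–Rabin witness and 2881 is composite.
Base 1580: x_0 = 1580^45 mod 2881 = 260. x_0 is neither 1 nor 2880, so continue squaring. x_1 = 260^2 mod 2881 = 1337. x_2 = 1337^2 mod 2881 = 1349. x_3 = 1349^2 mod 2881 = 1890. x_4 = 1890^2 mod 2881 = 2541. x_5 = 2541^2 mod 2881 = 360. Reached i = s−1 = 5 without hitting −1: 1580 is a Miller–Rabin witness and 2881 is composite.
The smallest witness among the given bases is 1505.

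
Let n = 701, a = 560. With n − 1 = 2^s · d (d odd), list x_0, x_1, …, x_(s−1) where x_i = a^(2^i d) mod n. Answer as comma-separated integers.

700, 1

n − 1 = 700 = 2^2 · 175, so s = 2 and d = 175.
x_0 = 560^175 mod 701 = 700.
x_1 = 700^2 mod 701 = 1.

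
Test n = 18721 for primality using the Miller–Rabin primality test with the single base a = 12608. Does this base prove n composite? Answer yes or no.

yes

n − 1 = 18720 = 2^5 · 585, so s = 5 and d = 585.
x_0 = 12608^585 mod 18721 = 2204.
x_0 is neither 1 nor 18720, so continue squaring.
x_1 = 2204^2 mod 18721 = 8877.
x_2 = 8877^2 mod 18721 = 4440.
x_3 = 4440^2 mod 18721 = 387.
x_4 = 387^2 mod 18721 = 1.
x_4 = 1 but x_3 ≠ ±1, a nontrivial square root of 1 — 12608 is a witness and 18721 is composite.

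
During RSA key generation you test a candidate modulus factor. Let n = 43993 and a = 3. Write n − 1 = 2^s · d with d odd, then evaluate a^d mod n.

n − 1 = 43992 = 2^3 · 5499, so s = 3 and d = 5499.
By repeated squaring, 3^5499 ≡ 11876 (mod 43993).

11876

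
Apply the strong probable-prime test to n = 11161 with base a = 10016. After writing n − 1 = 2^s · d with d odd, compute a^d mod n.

n − 1 = 11160 = 2^3 · 1395, so s = 3 and d = 1395.
10016^1395 mod 11161 = 11160.

11160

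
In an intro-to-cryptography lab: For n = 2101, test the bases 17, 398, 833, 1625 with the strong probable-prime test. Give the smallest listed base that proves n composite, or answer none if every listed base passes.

17

n − 1 = 2100 = 2^2 · 525, so s = 2 and d = 525.
Base 17: x_0 = 17^525 mod 2101 = 1462. x_0 is neither 1 nor 2100, so continue squaring. x_1 = 1462^2 mod 2101 = 727. Reached i = s−1 = 1 without hitting −1: 17 is a Miller–Rabin witness and 2101 is composite.
Base 398: x_0 = 398^525 mod 2101 = 1979. x_0 is neither 1 nor 2100, so continue squaring. x_1 = 1979^2 mod 2101 = 177. Reached i = s−1 = 1 without hitting −1: 398 is a Miller–Rabin witness and 2101 is composite.
Base 833: x_0 = 833^525 mod 2101 = 1462. x_0 is neither 1 nor 2100, so continue squaring. x_1 = 1462^2 mod 2101 = 727. Reached i = s−1 = 1 without hitting −1: 833 is a Miller–Rabin witness and 2101 is composite.
Base 1625: x_0 = 1625^525 mod 2101 = 1517. x_0 is neither 1 nor 2100, so continue squaring. x_1 = 1517^2 mod 2101 = 694. Reached i = s−1 = 1 without hitting −1: 1625 is a Miller–Rabin witness and 2101 is composite.
The smallest witness among the given bases is 17.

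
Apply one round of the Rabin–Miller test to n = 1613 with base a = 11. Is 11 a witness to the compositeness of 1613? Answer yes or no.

n − 1 = 1612 = 2^2 · 403, so s = 2 and d = 403.
x_0 = 11^403 mod 1613 = 127.
x_0 is neither 1 nor 1612, so continue squaring.
x_1 = 127^2 mod 1613 = 1612.
x_1 ≡ −1, so 11 is not a witness.

no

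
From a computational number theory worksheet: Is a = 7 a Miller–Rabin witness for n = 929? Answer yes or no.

no

n − 1 = 928 = 2^5 · 29, so s = 5 and d = 29.
x_0 = 7^29 mod 929 = 448.
x_0 is neither 1 nor 928, so continue squaring.
x_1 = 448^2 mod 929 = 40.
x_2 = 40^2 mod 929 = 671.
x_3 = 671^2 mod 929 = 605.
x_4 = 605^2 mod 929 = 928.
x_4 ≡ −1, so 7 is not a witness.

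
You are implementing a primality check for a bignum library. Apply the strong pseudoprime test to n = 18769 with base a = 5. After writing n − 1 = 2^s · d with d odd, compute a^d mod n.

13330

n − 1 = 18768 = 2^4 · 1173, so s = 4 and d = 1173.
Repeated squaring mod 18769: 5^1 ≡ 5, 5^2 ≡ 25, 5^4 ≡ 625, 5^8 ≡ 15245, 5^16 ≡ 12267, 5^32 ≡ 8216, 5^64 ≡ 9332, 5^128 ≡ 16833, 5^256 ≡ 13065, 5^512 ≡ 8939, 5^1024 ≡ 6088.
1173 = 1024 + 128 + 16 + 4 + 1, so 5^1173 ≡ 6088·16833·12267·625·5 ≡ 13330 (mod 18769).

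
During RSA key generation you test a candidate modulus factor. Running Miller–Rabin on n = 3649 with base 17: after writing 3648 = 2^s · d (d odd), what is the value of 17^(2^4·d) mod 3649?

n − 1 = 3648 = 2^6 · 57, so s = 6 and d = 57.
x_0 = 17^57 mod 3649 = 498.
x_1 = 498^2 mod 3649 = 3521.
x_2 = 3521^2 mod 3649 = 1788.
x_3 = 1788^2 mod 3649 = 420.
x_4 = 420^2 mod 3649 = 1248.

1248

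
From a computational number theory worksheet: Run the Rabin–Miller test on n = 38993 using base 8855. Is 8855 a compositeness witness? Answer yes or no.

n − 1 = 38992 = 2^4 · 2437, so s = 4 and d = 2437.
x_0 = 8855^2437 mod 38993 = 18799.
x_0 is neither 1 nor 38992, so continue squaring.
x_1 = 18799^2 mod 38993 = 8842.
x_2 = 8842^2 mod 38993 = 38992.
x_2 ≡ −1, so 8855 is not a witness.

no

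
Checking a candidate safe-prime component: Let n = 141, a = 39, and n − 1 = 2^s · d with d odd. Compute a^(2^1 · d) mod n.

102

n − 1 = 140 = 2^2 · 35, so s = 2 and d = 35.
By repeated squaring, 39^35 ≡ 33 (mod 141).
x_0 = 33.
x_1 = 33^2 mod 141 = 102.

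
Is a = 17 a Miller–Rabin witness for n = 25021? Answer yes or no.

n − 1 = 25020 = 2^2 · 6255, so s = 2 and d = 6255.
x_0 = 17^6255 mod 25021 = 4016.
x_0 is neither 1 nor 25020, so continue squaring.
x_1 = 4016^2 mod 25021 = 14732.
Reached i = s−1 = 1 without hitting −1: 17 is a Miller–Rabin witness and 25021 is composite.

yes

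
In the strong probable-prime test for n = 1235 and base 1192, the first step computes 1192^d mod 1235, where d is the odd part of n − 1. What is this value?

1017

n − 1 = 1234 = 2^1 · 617, so s = 1 and d = 617.
1192^617 mod 1235 = 1017.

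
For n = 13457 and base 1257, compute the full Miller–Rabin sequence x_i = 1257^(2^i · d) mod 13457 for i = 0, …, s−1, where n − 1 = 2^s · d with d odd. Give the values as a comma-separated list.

5417, 7629, 116, 13456

n − 1 = 13456 = 2^4 · 841, so s = 4 and d = 841.
x_0 = 1257^841 mod 13457 = 5417.
x_1 = 5417^2 mod 13457 = 7629.
x_2 = 7629^2 mod 13457 = 116.
x_3 = 116^2 mod 13457 = 13456.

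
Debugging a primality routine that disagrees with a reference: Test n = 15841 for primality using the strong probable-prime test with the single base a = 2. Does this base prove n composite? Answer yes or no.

no

n − 1 = 15840 = 2^5 · 495, so s = 5 and d = 495.
x_0 = 2^495 mod 15841 = 1.
x_0 = 1, so 2 is not a witness.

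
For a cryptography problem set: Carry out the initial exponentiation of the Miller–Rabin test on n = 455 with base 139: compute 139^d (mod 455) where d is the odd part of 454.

419

n − 1 = 454 = 2^1 · 227, so s = 1 and d = 227.
139^227 mod 455 = 419.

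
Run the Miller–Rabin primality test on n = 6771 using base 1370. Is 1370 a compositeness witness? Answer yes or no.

n − 1 = 6770 = 2^1 · 3385, so s = 1 and d = 3385.
Repeated squaring mod 6771: 1370^1 ≡ 1370, 1370^2 ≡ 1333, 1370^4 ≡ 2887, 1370^8 ≡ 6439, 1370^16 ≡ 1888, 1370^32 ≡ 2998, 1370^64 ≡ 2887, 1370^128 ≡ 6439, 1370^256 ≡ 1888, 1370^512 ≡ 2998, 1370^1024 ≡ 2887, 1370^2048 ≡ 6439.
3385 = 2048 + 1024 + 256 + 32 + 16 + 8 + 1, so 1370^3385 ≡ 6439·2887·1888·2998·1888·6439·1370 ≡ 926 (mod 6771).
x_0 = 1370^3385 mod 6771 = 926.
x_0 ∉ {1, 6770} and s = 1, so 1370 is a Miller–Rabin witness and 6771 is composite.

yes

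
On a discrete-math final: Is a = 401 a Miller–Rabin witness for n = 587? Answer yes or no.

n − 1 = 586 = 2^1 · 293, so s = 1 and d = 293.
x_0 = 401^293 mod 587 = 1.
x_0 = 1, so 401 is not a witness.

no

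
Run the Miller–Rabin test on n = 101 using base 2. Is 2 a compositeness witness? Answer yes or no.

n − 1 = 100 = 2^2 · 25, so s = 2 and d = 25.
x_0 = 2^25 mod 101 = 10.
x_0 is neither 1 nor 100, so continue squaring.
x_1 = 10^2 mod 101 = 100.
x_1 ≡ −1, so 2 is not a witness.

no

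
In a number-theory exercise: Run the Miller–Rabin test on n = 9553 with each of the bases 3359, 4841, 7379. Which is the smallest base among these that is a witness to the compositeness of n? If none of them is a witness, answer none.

n − 1 = 9552 = 2^4 · 597, so s = 4 and d = 597.
Base 3359: x_0 = 3359^597 mod 9553 = 6194. x_0 is neither 1 nor 9552, so continue squaring. x_1 = 6194^2 mod 9553 = 788. x_2 = 788^2 mod 9553 = 9552. x_2 ≡ −1, so 3359 is not a witness.
Base 4841: x_0 = 4841^597 mod 9553 = 735. x_0 is neither 1 nor 9552, so continue squaring. x_1 = 735^2 mod 9553 = 5257. x_2 = 5257^2 mod 9553 = 8773. x_3 = 8773^2 mod 9553 = 6561. Reached i = s−1 = 3 without hitting −1: 4841 is a Miller–Rabin witness and 9553 is composite.
Base 7379: x_0 = 7379^597 mod 9553 = 6887. x_0 is neither 1 nor 9552, so continue squaring. x_1 = 6887^2 mod 9553 = 124. x_2 = 124^2 mod 9553 = 5823. x_3 = 5823^2 mod 9553 = 3732. Reached i = s−1 = 3 without hitting −1: 7379 is a Miller–Rabin witness and 9553 is composite.
The smallest witness among the given bases is 4841.

4841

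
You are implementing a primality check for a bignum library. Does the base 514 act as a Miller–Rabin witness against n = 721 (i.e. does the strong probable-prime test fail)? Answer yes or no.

no

n − 1 = 720 = 2^4 · 45, so s = 4 and d = 45.
By repeated squaring, 514^45 ≡ 720 (mod 721).
x_0 = 514^45 mod 721 = 720.
x_0 = 720 ≡ −1, so 514 is not a witness.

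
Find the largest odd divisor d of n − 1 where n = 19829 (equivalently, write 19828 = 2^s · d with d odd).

Halving: 19828 → 9914 → 4957; 4957 is odd.
So 19828 = 2^2 · 4957.

4957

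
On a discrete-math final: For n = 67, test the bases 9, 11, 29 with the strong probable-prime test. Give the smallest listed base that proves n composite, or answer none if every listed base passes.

n − 1 = 66 = 2^1 · 33, so s = 1 and d = 33.
Base 9: x_0 = 9^33 mod 67 = 1. x_0 = 1, so 9 is not a witness.
Base 11: x_0 = 11^33 mod 67 = 66. x_0 = 66 ≡ −1, so 11 is not a witness.
Base 29: x_0 = 29^33 mod 67 = 1. x_0 = 1, so 29 is not a witness.
No listed base is a witness for 67.

none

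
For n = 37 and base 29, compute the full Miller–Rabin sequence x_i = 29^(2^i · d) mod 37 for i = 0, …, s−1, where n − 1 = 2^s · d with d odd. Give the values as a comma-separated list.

n − 1 = 36 = 2^2 · 9, so s = 2 and d = 9.
x_0 = 29^9 mod 37 = 31.
x_1 = 31^2 mod 37 = 36.

31, 36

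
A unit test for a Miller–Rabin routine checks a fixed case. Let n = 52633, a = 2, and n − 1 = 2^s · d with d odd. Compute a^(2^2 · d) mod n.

n − 1 = 52632 = 2^3 · 6579, so s = 3 and d = 6579.
x_0 = 2^6579 mod 52633 = 1.
x_1 = 1^2 mod 52633 = 1.
x_2 = 1^2 mod 52633 = 1.

1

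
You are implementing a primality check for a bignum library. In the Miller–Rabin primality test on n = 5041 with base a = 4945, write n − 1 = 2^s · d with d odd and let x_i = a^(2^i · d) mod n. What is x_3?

1492

n − 1 = 5040 = 2^4 · 315, so s = 4 and d = 315.
Repeated squaring mod 5041: 4945^1 ≡ 4945, 4945^2 ≡ 4175, 4945^4 ≡ 3888, 4945^8 ≡ 3626, 4945^16 ≡ 948, 4945^32 ≡ 1406, 4945^64 ≡ 764, 4945^128 ≡ 3981, 4945^256 ≡ 4498.
315 = 256 + 32 + 16 + 8 + 2 + 1, so 4945^315 ≡ 4498·1406·948·3626·4175·4945 ≡ 1703 (mod 5041).
x_0 = 1703.
x_1 = 1703^2 mod 5041 = 1634.
x_2 = 1634^2 mod 5041 = 3267.
x_3 = 3267^2 mod 5041 = 1492.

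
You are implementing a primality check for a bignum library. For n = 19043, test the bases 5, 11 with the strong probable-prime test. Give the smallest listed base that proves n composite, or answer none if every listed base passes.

5

n − 1 = 19042 = 2^1 · 9521, so s = 1 and d = 9521.
Base 5: x_0 = 5^9521 mod 19043 = 7951. x_0 ∉ {1, 19042} and s = 1, so 5 is a Miller–Rabin witness and 19043 is composite.
Base 11: x_0 = 11^9521 mod 19043 = 7683. x_0 ∉ {1, 19042} and s = 1, so 11 is a Miller–Rabin witness and 19043 is composite.
The smallest witness among the given bases is 5.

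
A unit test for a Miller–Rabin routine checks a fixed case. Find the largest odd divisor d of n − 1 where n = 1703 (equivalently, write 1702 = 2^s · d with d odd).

851

Halving: 1702 → 851; 851 is odd.
So 1702 = 2^1 · 851.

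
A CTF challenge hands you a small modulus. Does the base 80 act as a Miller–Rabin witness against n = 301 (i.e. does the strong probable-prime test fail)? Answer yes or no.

no

n − 1 = 300 = 2^2 · 75, so s = 2 and d = 75.
x_0 = 80^75 mod 301 = 300.
x_0 = 300 ≡ −1, so 80 is not a witness.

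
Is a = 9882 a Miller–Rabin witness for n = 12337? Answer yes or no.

no

n − 1 = 12336 = 2^4 · 771, so s = 4 and d = 771.
Repeated squaring mod 12337: 9882^1 ≡ 9882, 9882^2 ≡ 6569, 9882^4 ≡ 9272, 9882^8 ≡ 5768, 9882^16 ≡ 9272, 9882^32 ≡ 5768, 9882^64 ≡ 9272, 9882^128 ≡ 5768, 9882^256 ≡ 9272, 9882^512 ≡ 5768.
771 = 512 + 256 + 2 + 1, so 9882^771 ≡ 5768·9272·6569·9882 ≡ 9901 (mod 12337).
x_0 = 9882^771 mod 12337 = 9901.
x_0 is neither 1 nor 12336, so continue squaring.
x_1 = 9901^2 mod 12337 = 12336.
x_1 ≡ −1, so 9882 is not a witness.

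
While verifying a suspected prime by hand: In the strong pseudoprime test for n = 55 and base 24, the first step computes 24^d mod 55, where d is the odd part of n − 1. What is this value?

29

n − 1 = 54 = 2^1 · 27, so s = 1 and d = 27.
Repeated squaring mod 55: 24^1 ≡ 24, 24^2 ≡ 26, 24^4 ≡ 16, 24^8 ≡ 36, 24^16 ≡ 31.
27 = 16 + 8 + 2 + 1, so 24^27 ≡ 31·36·26·24 ≡ 29 (mod 55).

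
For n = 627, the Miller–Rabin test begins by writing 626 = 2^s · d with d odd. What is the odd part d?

Halving: 626 → 313; 313 is odd.
So 626 = 2^1 · 313.

313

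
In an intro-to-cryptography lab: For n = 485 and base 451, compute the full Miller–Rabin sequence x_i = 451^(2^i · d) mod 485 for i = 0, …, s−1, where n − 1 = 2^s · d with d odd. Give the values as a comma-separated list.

n − 1 = 484 = 2^2 · 121, so s = 2 and d = 121.
x_0 = 451^121 mod 485 = 166.
x_1 = 166^2 mod 485 = 396.

166, 396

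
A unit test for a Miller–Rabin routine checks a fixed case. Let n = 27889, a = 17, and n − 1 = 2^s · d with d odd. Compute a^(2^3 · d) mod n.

4176

n − 1 = 27888 = 2^4 · 1743, so s = 4 and d = 1743.
x_0 = 17^1743 mod 27889 = 23880.
x_1 = 23880^2 mod 27889 = 8017.
x_2 = 8017^2 mod 27889 = 16033.
x_3 = 16033^2 mod 27889 = 4176.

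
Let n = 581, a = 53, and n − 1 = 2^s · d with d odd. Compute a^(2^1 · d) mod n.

191

n − 1 = 580 = 2^2 · 145, so s = 2 and d = 145.
x_0 = 53^145 mod 581 = 88.
x_1 = 88^2 mod 581 = 191.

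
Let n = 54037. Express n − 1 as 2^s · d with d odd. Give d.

Halving: 54036 → 27018 → 13509; 13509 is odd.
So 54036 = 2^2 · 13509.

13509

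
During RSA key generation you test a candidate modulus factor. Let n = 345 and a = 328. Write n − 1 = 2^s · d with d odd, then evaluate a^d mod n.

142

n − 1 = 344 = 2^3 · 43, so s = 3 and d = 43.
By repeated squaring, 328^43 ≡ 142 (mod 345).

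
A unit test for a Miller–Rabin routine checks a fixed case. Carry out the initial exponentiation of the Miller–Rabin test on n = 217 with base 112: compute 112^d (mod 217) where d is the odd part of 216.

35

n − 1 = 216 = 2^3 · 27, so s = 3 and d = 27.
112^27 mod 217 = 35.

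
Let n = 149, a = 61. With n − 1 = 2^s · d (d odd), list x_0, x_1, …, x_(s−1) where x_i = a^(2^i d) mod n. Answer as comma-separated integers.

n − 1 = 148 = 2^2 · 37, so s = 2 and d = 37.
x_0 = 61^37 mod 149 = 148.
x_1 = 148^2 mod 149 = 1.

148, 1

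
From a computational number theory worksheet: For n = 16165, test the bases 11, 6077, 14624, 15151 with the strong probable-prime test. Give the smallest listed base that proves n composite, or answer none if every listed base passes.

n − 1 = 16164 = 2^2 · 4041, so s = 2 and d = 4041.
Base 11: x_0 = 11^4041 mod 16165 = 11296. x_0 is neither 1 nor 16164, so continue squaring. x_1 = 11296^2 mod 16165 = 9271. Reached i = s−1 = 1 without hitting −1: 11 is a Miller–Rabin witness and 16165 is composite.
Base 6077: x_0 = 6077^4041 mod 16165 = 5772. x_0 is neither 1 nor 16164, so continue squaring. x_1 = 5772^2 mod 16165 = 16084. Reached i = s−1 = 1 without hitting −1: 6077 is a Miller–Rabin witness and 16165 is composite.
Base 14624: x_0 = 14624^4041 mod 16165 = 13949. x_0 is neither 1 nor 16164, so continue squaring. x_1 = 13949^2 mod 16165 = 12661. Reached i = s−1 = 1 without hitting −1: 14624 is a Miller–Rabin witness and 16165 is composite.
Base 15151: x_0 = 15151^4041 mod 16165 = 7221. x_0 is neither 1 nor 16164, so continue squaring. x_1 = 7221^2 mod 16165 = 10716. Reached i = s−1 = 1 without hitting −1: 15151 is a Miller–Rabin witness and 16165 is composite.
The smallest witness among the given bases is 11.

11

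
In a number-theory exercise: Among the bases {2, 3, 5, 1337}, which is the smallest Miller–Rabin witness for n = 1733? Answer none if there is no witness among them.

none

n − 1 = 1732 = 2^2 · 433, so s = 2 and d = 433.
Base 2: x_0 = 2^433 mod 1733 = 1323. x_0 is neither 1 nor 1732, so continue squaring. x_1 = 1323^2 mod 1733 = 1732. x_1 ≡ −1, so 2 is not a witness.
Base 3: x_0 = 3^433 mod 1733 = 410. x_0 is neither 1 nor 1732, so continue squaring. x_1 = 410^2 mod 1733 = 1732. x_1 ≡ −1, so 3 is not a witness.
Base 5: x_0 = 5^433 mod 1733 = 1323. x_0 is neither 1 nor 1732, so continue squaring. x_1 = 1323^2 mod 1733 = 1732. x_1 ≡ −1, so 5 is not a witness.
Base 1337: x_0 = 1337^433 mod 1733 = 1323. x_0 is neither 1 nor 1732, so continue squaring. x_1 = 1323^2 mod 1733 = 1732. x_1 ≡ −1, so 1337 is not a witness.
No listed base is a witness for 1733.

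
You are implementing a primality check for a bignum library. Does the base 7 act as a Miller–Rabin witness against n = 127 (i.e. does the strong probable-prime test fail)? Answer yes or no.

no

n − 1 = 126 = 2^1 · 63, so s = 1 and d = 63.
Repeated squaring mod 127: 7^1 ≡ 7, 7^2 ≡ 49, 7^4 ≡ 115, 7^8 ≡ 17, 7^16 ≡ 35, 7^32 ≡ 82.
63 = 32 + 16 + 8 + 4 + 2 + 1, so 7^63 ≡ 82·35·17·115·49·7 ≡ 126 (mod 127).
x_0 = 7^63 mod 127 = 126.
x_0 = 126 ≡ −1, so 7 is not a witness.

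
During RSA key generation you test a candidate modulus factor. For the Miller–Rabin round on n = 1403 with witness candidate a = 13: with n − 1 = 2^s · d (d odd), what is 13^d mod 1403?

1267

n − 1 = 1402 = 2^1 · 701, so s = 1 and d = 701.
13^701 mod 1403 = 1267.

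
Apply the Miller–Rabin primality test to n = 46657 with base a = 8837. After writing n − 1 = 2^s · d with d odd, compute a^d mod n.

21306

n − 1 = 46656 = 2^6 · 729, so s = 6 and d = 729.
8837^729 mod 46657 = 21306.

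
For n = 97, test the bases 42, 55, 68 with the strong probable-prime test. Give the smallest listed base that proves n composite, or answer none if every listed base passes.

none

n − 1 = 96 = 2^5 · 3, so s = 5 and d = 3.
Base 42: x_0 = 42^3 mod 97 = 77. x_0 is neither 1 nor 96, so continue squaring. x_1 = 77^2 mod 97 = 12. x_2 = 12^2 mod 97 = 47. x_3 = 47^2 mod 97 = 75. x_4 = 75^2 mod 97 = 96. x_4 ≡ −1, so 42 is not a witness.
Base 55: x_0 = 55^3 mod 97 = 20. x_0 is neither 1 nor 96, so continue squaring. x_1 = 20^2 mod 97 = 12. x_2 = 12^2 mod 97 = 47. x_3 = 47^2 mod 97 = 75. x_4 = 75^2 mod 97 = 96. x_4 ≡ −1, so 55 is not a witness.
Base 68: x_0 = 68^3 mod 97 = 55. x_0 is neither 1 nor 96, so continue squaring. x_1 = 55^2 mod 97 = 18. x_2 = 18^2 mod 97 = 33. x_3 = 33^2 mod 97 = 22. x_4 = 22^2 mod 97 = 96. x_4 ≡ −1, so 68 is not a witness.
No listed base is a witness for 97.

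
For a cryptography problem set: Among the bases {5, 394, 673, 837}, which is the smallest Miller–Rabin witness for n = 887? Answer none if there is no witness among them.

n − 1 = 886 = 2^1 · 443, so s = 1 and d = 443.
Base 5: x_0 = 5^443 mod 887 = 886. x_0 = 886 ≡ −1, so 5 is not a witness.
Base 394: x_0 = 394^443 mod 887 = 886. x_0 = 886 ≡ −1, so 394 is not a witness.
Base 673: x_0 = 673^443 mod 887 = 886. x_0 = 886 ≡ −1, so 673 is not a witness.
Base 837: x_0 = 837^443 mod 887 = 886. x_0 = 886 ≡ −1, so 837 is not a witness.
No listed base is a witness for 887.

none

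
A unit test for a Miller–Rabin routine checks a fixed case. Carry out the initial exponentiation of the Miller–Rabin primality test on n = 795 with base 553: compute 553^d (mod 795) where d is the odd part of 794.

n − 1 = 794 = 2^1 · 397, so s = 1 and d = 397.
Repeated squaring mod 795: 553^1 ≡ 553, 553^2 ≡ 529, 553^4 ≡ 1, 553^8 ≡ 1, 553^16 ≡ 1, 553^32 ≡ 1, 553^64 ≡ 1, 553^128 ≡ 1, 553^256 ≡ 1.
397 = 256 + 128 + 8 + 4 + 1, so 553^397 ≡ 1·1·1·1·553 ≡ 553 (mod 795).

553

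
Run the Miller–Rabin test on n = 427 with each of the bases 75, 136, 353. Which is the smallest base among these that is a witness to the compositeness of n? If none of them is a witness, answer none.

n − 1 = 426 = 2^1 · 213, so s = 1 and d = 213.
Base 75: x_0 = 75^213 mod 427 = 426. x_0 = 426 ≡ −1, so 75 is not a witness.
Base 136: x_0 = 136^213 mod 427 = 426. x_0 = 426 ≡ −1, so 136 is not a witness.
Base 353: x_0 = 353^213 mod 427 = 426. x_0 = 426 ≡ −1, so 353 is not a witness.
No listed base is a witness for 427.

none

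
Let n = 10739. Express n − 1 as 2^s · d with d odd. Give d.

Halving: 10738 → 5369; 5369 is odd.
So 10738 = 2^1 · 5369.

5369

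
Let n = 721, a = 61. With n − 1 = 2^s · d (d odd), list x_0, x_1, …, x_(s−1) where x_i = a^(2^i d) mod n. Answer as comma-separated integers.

615, 421, 596, 484

n − 1 = 720 = 2^4 · 45, so s = 4 and d = 45.
x_0 = 61^45 mod 721 = 615.
x_1 = 615^2 mod 721 = 421.
x_2 = 421^2 mod 721 = 596.
x_3 = 596^2 mod 721 = 484.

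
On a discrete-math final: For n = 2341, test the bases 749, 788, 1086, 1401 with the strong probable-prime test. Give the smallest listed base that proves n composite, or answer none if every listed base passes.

none

n − 1 = 2340 = 2^2 · 585, so s = 2 and d = 585.
Base 749: x_0 = 749^585 mod 2341 = 2340. x_0 = 2340 ≡ −1, so 749 is not a witness.
Base 788: x_0 = 788^585 mod 2341 = 2340. x_0 = 2340 ≡ −1, so 788 is not a witness.
Base 1086: x_0 = 1086^585 mod 2341 = 2188. x_0 is neither 1 nor 2340, so continue squaring. x_1 = 2188^2 mod 2341 = 2340. x_1 ≡ −1, so 1086 is not a witness.
Base 1401: x_0 = 1401^585 mod 2341 = 2188. x_0 is neither 1 nor 2340, so continue squaring. x_1 = 2188^2 mod 2341 = 2340. x_1 ≡ −1, so 1401 is not a witness.
No listed base is a witness for 2341.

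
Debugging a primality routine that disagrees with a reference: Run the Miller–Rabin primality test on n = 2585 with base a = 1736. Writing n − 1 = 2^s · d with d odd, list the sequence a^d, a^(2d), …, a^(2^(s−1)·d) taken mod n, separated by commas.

n − 1 = 2584 = 2^3 · 323, so s = 3 and d = 323.
x_0 = 1736^323 mod 2585 = 91.
x_1 = 91^2 mod 2585 = 526.
x_2 = 526^2 mod 2585 = 81.

91, 526, 81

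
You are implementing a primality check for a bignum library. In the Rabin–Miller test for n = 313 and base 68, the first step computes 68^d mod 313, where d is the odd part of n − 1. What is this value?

5

n − 1 = 312 = 2^3 · 39, so s = 3 and d = 39.
68^39 mod 313 = 5.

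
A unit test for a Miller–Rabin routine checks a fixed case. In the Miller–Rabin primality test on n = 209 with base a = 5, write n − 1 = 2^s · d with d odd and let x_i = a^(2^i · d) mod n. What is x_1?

n − 1 = 208 = 2^4 · 13, so s = 4 and d = 13.
x_0 = 5^13 mod 209 = 169.
x_1 = 169^2 mod 209 = 137.

137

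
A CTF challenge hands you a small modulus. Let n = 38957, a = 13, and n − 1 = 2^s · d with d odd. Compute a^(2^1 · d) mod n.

n − 1 = 38956 = 2^2 · 9739, so s = 2 and d = 9739.
Repeated squaring mod 38957: 13^1 ≡ 13, 13^2 ≡ 169, 13^4 ≡ 28561, 13^8 ≡ 10098, 13^16 ≡ 19135, 13^32 ≡ 30339, 13^64 ≡ 17882, 13^128 ≡ 6868, 13^256 ≡ 31454, 13^512 ≡ 2144, 13^1024 ≡ 38767, 13^2048 ≡ 36100, 13^4096 ≡ 20436, 13^8192 ≡ 11056.
9739 = 8192 + 1024 + 512 + 8 + 2 + 1, so 13^9739 ≡ 11056·38767·2144·10098·169·13 ≡ 35310 (mod 38957).
x_0 = 35310.
x_1 = 35310^2 mod 38957 = 16272.

16272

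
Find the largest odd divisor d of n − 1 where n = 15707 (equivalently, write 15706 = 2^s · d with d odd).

Halving: 15706 → 7853; 7853 is odd.
So 15706 = 2^1 · 7853.

7853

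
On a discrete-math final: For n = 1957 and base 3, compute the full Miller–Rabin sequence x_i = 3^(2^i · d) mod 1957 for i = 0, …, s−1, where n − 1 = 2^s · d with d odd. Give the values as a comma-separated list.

n − 1 = 1956 = 2^2 · 489, so s = 2 and d = 489.
x_0 = 3^489 mod 1957 = 1737.
x_1 = 1737^2 mod 1957 = 1432.

1737, 1432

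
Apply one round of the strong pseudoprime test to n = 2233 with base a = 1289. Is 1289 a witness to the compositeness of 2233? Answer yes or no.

n − 1 = 2232 = 2^3 · 279, so s = 3 and d = 279.
Repeated squaring mod 2233: 1289^1 ≡ 1289, 1289^2 ≡ 169, 1289^4 ≡ 1765, 1289^8 ≡ 190, 1289^16 ≡ 372, 1289^32 ≡ 2171, 1289^64 ≡ 1611, 1289^128 ≡ 575, 1289^256 ≡ 141.
279 = 256 + 16 + 4 + 2 + 1, so 1289^279 ≡ 141·372·1765·169·1289 ≡ 589 (mod 2233).
x_0 = 1289^279 mod 2233 = 589.
x_0 is neither 1 nor 2232, so continue squaring.
x_1 = 589^2 mod 2233 = 806.
x_2 = 806^2 mod 2233 = 2066.
Reached i = s−1 = 2 without hitting −1: 1289 is a Miller–Rabin witness and 2233 is composite.

yes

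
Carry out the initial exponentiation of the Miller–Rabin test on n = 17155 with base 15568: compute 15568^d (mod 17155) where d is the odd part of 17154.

3988

n − 1 = 17154 = 2^1 · 8577, so s = 1 and d = 8577.
Repeated squaring mod 17155: 15568^1 ≡ 15568, 15568^2 ≡ 13939, 15568^4 ≡ 15346, 15568^8 ≡ 13031, 15568^16 ≡ 6771, 15568^32 ≡ 8281, 15568^64 ≡ 6426, 15568^128 ≡ 1391, 15568^256 ≡ 13521, 15568^512 ≡ 13761, 15568^1024 ≡ 8231, 15568^2048 ≡ 4266, 15568^4096 ≡ 14456, 15568^8192 ≡ 10881.
8577 = 8192 + 256 + 128 + 1, so 15568^8577 ≡ 10881·13521·1391·15568 ≡ 3988 (mod 17155).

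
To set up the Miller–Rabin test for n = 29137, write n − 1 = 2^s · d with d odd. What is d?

Halving: 29136 → 14568 → 7284 → 3642 → 1821; 1821 is odd.
So 29136 = 2^4 · 1821.

1821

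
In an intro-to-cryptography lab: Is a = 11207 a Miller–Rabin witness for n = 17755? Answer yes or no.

yes

n − 1 = 17754 = 2^1 · 8877, so s = 1 and d = 8877.
Repeated squaring mod 17755: 11207^1 ≡ 11207, 11207^2 ≡ 15734, 11207^4 ≡ 791, 11207^8 ≡ 4256, 11207^16 ≡ 3436, 11207^32 ≡ 16776, 11207^64 ≡ 17426, 11207^128 ≡ 1711, 11207^256 ≡ 15701, 11207^512 ≡ 10981, 11207^1024 ≡ 8156, 11207^2048 ≡ 10106, 11207^4096 ≡ 4476, 11207^8192 ≡ 6936.
8877 = 8192 + 512 + 128 + 32 + 8 + 4 + 1, so 11207^8877 ≡ 6936·10981·1711·16776·4256·791·11207 ≡ 2612 (mod 17755).
x_0 = 11207^8877 mod 17755 = 2612.
x_0 ∉ {1, 17754} and s = 1, so 11207 is a Miller–Rabin witness and 17755 is composite.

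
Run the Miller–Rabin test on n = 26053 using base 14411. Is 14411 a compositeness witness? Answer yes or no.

n − 1 = 26052 = 2^2 · 6513, so s = 2 and d = 6513.
x_0 = 14411^6513 mod 26053 = 1.
x_0 = 1, so 14411 is not a witness.

no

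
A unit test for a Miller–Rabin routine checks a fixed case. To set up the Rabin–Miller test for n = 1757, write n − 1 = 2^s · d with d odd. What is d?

Halving: 1756 → 878 → 439; 439 is odd.
So 1756 = 2^2 · 439.

439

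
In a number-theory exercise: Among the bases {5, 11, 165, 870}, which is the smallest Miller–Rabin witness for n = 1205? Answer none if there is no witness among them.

5

n − 1 = 1204 = 2^2 · 301, so s = 2 and d = 301.
Base 5: x_0 = 5^301 mod 1205 = 1200. x_0 is neither 1 nor 1204, so continue squaring. x_1 = 1200^2 mod 1205 = 25. Reached i = s−1 = 1 without hitting −1: 5 is a Miller–Rabin witness and 1205 is composite.
Base 11: x_0 = 11^301 mod 1205 = 501. x_0 is neither 1 nor 1204, so continue squaring. x_1 = 501^2 mod 1205 = 361. Reached i = s−1 = 1 without hitting −1: 11 is a Miller–Rabin witness and 1205 is composite.
Base 165: x_0 = 165^301 mod 1205 = 285. x_0 is neither 1 nor 1204, so continue squaring. x_1 = 285^2 mod 1205 = 490. Reached i = s−1 = 1 without hitting −1: 165 is a Miller–Rabin witness and 1205 is composite.
Base 870: x_0 = 870^301 mod 1205 = 870. x_0 is neither 1 nor 1204, so continue squaring. x_1 = 870^2 mod 1205 = 160. Reached i = s−1 = 1 without hitting −1: 870 is a Miller–Rabin witness and 1205 is composite.
The smallest witness among the given bases is 5.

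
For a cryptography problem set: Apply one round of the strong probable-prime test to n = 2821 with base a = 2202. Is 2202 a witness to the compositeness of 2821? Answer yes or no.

yes

n − 1 = 2820 = 2^2 · 705, so s = 2 and d = 705.
x_0 = 2202^705 mod 2821 = 2605.
x_0 is neither 1 nor 2820, so continue squaring.
x_1 = 2605^2 mod 2821 = 1520.
Reached i = s−1 = 1 without hitting −1: 2202 is a Miller–Rabin witness and 2821 is composite.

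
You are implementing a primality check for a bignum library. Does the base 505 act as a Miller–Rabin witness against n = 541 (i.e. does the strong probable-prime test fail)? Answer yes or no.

no

n − 1 = 540 = 2^2 · 135, so s = 2 and d = 135.
x_0 = 505^135 mod 541 = 1.
x_0 = 1, so 505 is not a witness.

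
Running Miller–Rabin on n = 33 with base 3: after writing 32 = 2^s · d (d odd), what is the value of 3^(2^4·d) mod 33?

n − 1 = 32 = 2^5 · 1, so s = 5 and d = 1.
x_0 = 3^1 mod 33 = 3.
x_1 = 3^2 mod 33 = 9.
x_2 = 9^2 mod 33 = 15.
x_3 = 15^2 mod 33 = 27.
x_4 = 27^2 mod 33 = 3.

3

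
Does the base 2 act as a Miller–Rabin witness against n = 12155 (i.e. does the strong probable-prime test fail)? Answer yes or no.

n − 1 = 12154 = 2^1 · 6077, so s = 1 and d = 6077.
x_0 = 2^6077 mod 12155 = 6662.
x_0 ∉ {1, 12154} and s = 1, so 2 is a Miller–Rabin witness and 12155 is composite.

yes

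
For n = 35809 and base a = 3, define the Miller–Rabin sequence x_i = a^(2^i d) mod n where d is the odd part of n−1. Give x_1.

1

n − 1 = 35808 = 2^5 · 1119, so s = 5 and d = 1119.
Repeated squaring mod 35809: 3^1 ≡ 3, 3^2 ≡ 9, 3^4 ≡ 81, 3^8 ≡ 6561, 3^16 ≡ 4303, 3^32 ≡ 2556, 3^64 ≡ 15898, 3^128 ≡ 6482, 3^256 ≡ 12367, 3^512 ≡ 2450, 3^1024 ≡ 22397.
1119 = 1024 + 64 + 16 + 8 + 4 + 2 + 1, so 3^1119 ≡ 22397·15898·4303·6561·81·9·3 ≡ 1 (mod 35809).
x_0 = 1.
x_1 = 1^2 mod 35809 = 1.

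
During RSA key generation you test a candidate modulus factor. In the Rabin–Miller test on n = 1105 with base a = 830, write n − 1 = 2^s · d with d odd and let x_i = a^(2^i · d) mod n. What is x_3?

560

n − 1 = 1104 = 2^4 · 69, so s = 4 and d = 69.
Repeated squaring mod 1105: 830^1 ≡ 830, 830^2 ≡ 485, 830^4 ≡ 965, 830^8 ≡ 815, 830^16 ≡ 120, 830^32 ≡ 35, 830^64 ≡ 120.
69 = 64 + 4 + 1, so 830^69 ≡ 120·965·830 ≡ 1100 (mod 1105).
x_0 = 1100.
x_1 = 1100^2 mod 1105 = 25.
x_2 = 25^2 mod 1105 = 625.
x_3 = 625^2 mod 1105 = 560.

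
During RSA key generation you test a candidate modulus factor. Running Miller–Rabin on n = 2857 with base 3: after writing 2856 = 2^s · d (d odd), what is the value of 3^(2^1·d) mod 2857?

2856

n − 1 = 2856 = 2^3 · 357, so s = 3 and d = 357.
x_0 = 3^357 mod 2857 = 1961.
x_1 = 1961^2 mod 2857 = 2856.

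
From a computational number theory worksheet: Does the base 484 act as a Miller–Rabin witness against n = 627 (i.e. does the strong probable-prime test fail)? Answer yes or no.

yes

n − 1 = 626 = 2^1 · 313, so s = 1 and d = 313.
x_0 = 484^313 mod 627 = 517.
x_0 ∉ {1, 626} and s = 1, so 484 is a Miller–Rabin witness and 627 is composite.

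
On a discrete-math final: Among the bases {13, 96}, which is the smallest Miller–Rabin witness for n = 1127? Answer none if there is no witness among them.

13

n − 1 = 1126 = 2^1 · 563, so s = 1 and d = 563.
Base 13: x_0 = 13^563 mod 1127 = 629. x_0 ∉ {1, 1126} and s = 1, so 13 is a Miller–Rabin witness and 1127 is composite.
Base 96: x_0 = 96^563 mod 1127 = 591. x_0 ∉ {1, 1126} and s = 1, so 96 is a Miller–Rabin witness and 1127 is composite.
The smallest witness among the given bases is 13.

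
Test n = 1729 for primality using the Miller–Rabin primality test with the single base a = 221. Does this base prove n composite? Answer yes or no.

yes

n − 1 = 1728 = 2^6 · 27, so s = 6 and d = 27.
x_0 = 221^27 mod 1729 = 1443.
x_0 is neither 1 nor 1728, so continue squaring.
x_1 = 1443^2 mod 1729 = 533.
x_2 = 533^2 mod 1729 = 533.
x_3 = 533^2 mod 1729 = 533.
x_4 = 533^2 mod 1729 = 533.
x_5 = 533^2 mod 1729 = 533.
Reached i = s−1 = 5 without hitting −1: 221 is a Miller–Rabin witness and 1729 is composite.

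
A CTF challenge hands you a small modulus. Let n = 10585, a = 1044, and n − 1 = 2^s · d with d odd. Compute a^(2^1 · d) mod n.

2436

n − 1 = 10584 = 2^3 · 1323, so s = 3 and d = 1323.
Repeated squaring mod 10585: 1044^1 ≡ 1044, 1044^2 ≡ 10266, 1044^4 ≡ 6496, 1044^8 ≡ 6206, 1044^16 ≡ 6206, 1044^32 ≡ 6206, 1044^64 ≡ 6206, 1044^128 ≡ 6206, 1044^256 ≡ 6206, 1044^512 ≡ 6206, 1044^1024 ≡ 6206.
1323 = 1024 + 256 + 32 + 8 + 2 + 1, so 1044^1323 ≡ 6206·6206·6206·6206·10266·1044 ≡ 5684 (mod 10585).
x_0 = 5684.
x_1 = 5684^2 mod 10585 = 2436.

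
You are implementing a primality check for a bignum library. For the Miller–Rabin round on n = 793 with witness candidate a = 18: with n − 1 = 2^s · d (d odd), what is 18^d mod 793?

n − 1 = 792 = 2^3 · 99, so s = 3 and d = 99.
By repeated squaring, 18^99 ≡ 99 (mod 793).

99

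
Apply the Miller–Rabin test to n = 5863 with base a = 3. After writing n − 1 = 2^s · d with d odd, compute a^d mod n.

2159

n − 1 = 5862 = 2^1 · 2931, so s = 1 and d = 2931.
Repeated squaring mod 5863: 3^1 ≡ 3, 3^2 ≡ 9, 3^4 ≡ 81, 3^8 ≡ 698, 3^16 ≡ 575, 3^32 ≡ 2297, 3^64 ≡ 5372, 3^128 ≡ 698, 3^256 ≡ 575, 3^512 ≡ 2297, 3^1024 ≡ 5372, 3^2048 ≡ 698.
2931 = 2048 + 512 + 256 + 64 + 32 + 16 + 2 + 1, so 3^2931 ≡ 698·2297·575·5372·2297·575·9·3 ≡ 2159 (mod 5863).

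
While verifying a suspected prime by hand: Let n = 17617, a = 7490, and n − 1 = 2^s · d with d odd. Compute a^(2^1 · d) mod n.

n − 1 = 17616 = 2^4 · 1101, so s = 4 and d = 1101.
x_0 = 7490^1101 mod 17617 = 15230.
x_1 = 15230^2 mod 17617 = 7478.

7478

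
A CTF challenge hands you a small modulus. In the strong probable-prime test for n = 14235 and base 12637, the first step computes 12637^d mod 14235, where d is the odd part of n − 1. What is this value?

12637

n − 1 = 14234 = 2^1 · 7117, so s = 1 and d = 7117.
12637^7117 mod 14235 = 12637.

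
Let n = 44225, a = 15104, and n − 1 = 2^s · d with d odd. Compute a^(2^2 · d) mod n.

8781

n − 1 = 44224 = 2^6 · 691, so s = 6 and d = 691.
Repeated squaring mod 44225: 15104^1 ≡ 15104, 15104^2 ≡ 18266, 15104^4 ≡ 13356, 15104^8 ≡ 23311, 15104^16 ≡ 10146, 15104^32 ≡ 29741, 15104^64 ≡ 27081, 15104^128 ≡ 41611, 15104^256 ≡ 22346, 15104^512 ≡ 43466.
691 = 512 + 128 + 32 + 16 + 2 + 1, so 15104^691 ≡ 43466·41611·29741·10146·18266·15104 ≡ 33879 (mod 44225).
x_0 = 33879.
x_1 = 33879^2 mod 44225 = 15216.
x_2 = 15216^2 mod 44225 = 8781.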